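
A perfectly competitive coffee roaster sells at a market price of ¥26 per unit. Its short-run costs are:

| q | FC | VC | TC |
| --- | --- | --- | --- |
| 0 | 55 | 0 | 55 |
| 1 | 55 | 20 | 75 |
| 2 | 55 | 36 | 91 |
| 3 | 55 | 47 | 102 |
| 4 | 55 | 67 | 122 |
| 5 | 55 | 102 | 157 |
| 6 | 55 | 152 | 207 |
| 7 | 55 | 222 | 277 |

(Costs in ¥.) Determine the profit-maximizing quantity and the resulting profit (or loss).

Compute π = P·q − TC at each output: q=0: -55; q=1: -49; q=2: -39; q=3: -24; q=4: -18; q=5: -27; q=6: -51; q=7: -95.
Profit is maximized at q = 4. AVC there is 67/4 = ¥16.75 ≤ P, so producing beats shutting down (which would give -¥55).

q = 4; profit = -¥18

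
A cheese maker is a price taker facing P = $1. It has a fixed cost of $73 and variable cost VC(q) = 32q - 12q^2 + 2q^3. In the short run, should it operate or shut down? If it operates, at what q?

Shut down

From TC, MC = TC'(q) = 32 - 24q + 6q^2 and AVC = VC/q = 32 - 12q + 2q^2.
AVC is minimized where dAVC/dq = -12 + 4q = 0, at q = 3; min AVC = 32 - 12·3 + 2·3^2 = $14.
P = $1 lies below min AVC = $14; no output level covers variable cost.
The firm minimizes its loss by shutting down and losing only its fixed cost of $73.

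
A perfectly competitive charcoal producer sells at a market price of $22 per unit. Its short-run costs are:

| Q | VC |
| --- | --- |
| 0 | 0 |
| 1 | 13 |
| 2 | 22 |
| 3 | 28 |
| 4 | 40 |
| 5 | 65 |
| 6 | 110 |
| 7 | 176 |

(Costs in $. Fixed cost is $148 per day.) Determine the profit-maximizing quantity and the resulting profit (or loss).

Q = 4; profit = -$100

Compute π = P·Q − TC at each output: Q=0: -148; Q=1: -139; Q=2: -126; Q=3: -110; Q=4: -100; Q=5: -103; Q=6: -126; Q=7: -170.
Profit is maximized at Q = 4. AVC there is 40/4 = $10 ≤ P, so producing beats shutting down (which would give -$148).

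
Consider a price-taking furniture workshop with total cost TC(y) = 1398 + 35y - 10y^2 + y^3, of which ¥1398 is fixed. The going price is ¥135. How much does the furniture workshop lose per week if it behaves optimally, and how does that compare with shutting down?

AVC = 35 - 10y + y^2 has its minimum ¥10 at y = 5; price ¥135 clears that bar, so the firm operates.
With MC = 35 - 20y + 3y^2, P = MC on the upward-sloping part at y* = 10.
TR = 135·10 = 1350. TC = 1398 + 350 = 1748. Profit = 1350 − 1748 = -¥398.
Shutting down would mean losing the fixed cost of ¥1398, so operating at a loss of ¥398 is better by ¥1000.

Profit = -¥398 at y = 10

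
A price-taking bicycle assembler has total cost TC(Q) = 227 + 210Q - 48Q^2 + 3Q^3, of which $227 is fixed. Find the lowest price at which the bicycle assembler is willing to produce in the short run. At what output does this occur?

$18 per unit, at Q = 8

Short-run supply begins at min AVC. From VC = 210Q - 48Q^2 + 3Q^3, AVC = 210 - 48Q + 3Q^2.
At the minimum of AVC, MC = AVC. MC = 210 - 96Q + 9Q^2; setting MC = AVC gives 6Q^2 - 48Q = 0, so Q = 8. min AVC = 18.
The firm shuts down for any P below $18.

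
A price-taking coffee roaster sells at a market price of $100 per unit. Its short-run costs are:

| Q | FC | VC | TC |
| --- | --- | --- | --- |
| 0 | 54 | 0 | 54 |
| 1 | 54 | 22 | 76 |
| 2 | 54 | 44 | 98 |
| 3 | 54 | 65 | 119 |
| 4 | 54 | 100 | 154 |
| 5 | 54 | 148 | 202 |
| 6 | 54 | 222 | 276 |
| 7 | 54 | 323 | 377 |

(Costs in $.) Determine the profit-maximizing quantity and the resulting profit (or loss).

Q = 6; profit = $324

Tabulate TR − TC: Q=0: -54; Q=1: 24; Q=2: 102; Q=3: 181; Q=4: 246; Q=5: 298; Q=6: 324; Q=7: 323.
Profit is maximized at Q = 6. AVC there is 222/6 = $37 ≤ P, so producing beats shutting down (which would give -$54).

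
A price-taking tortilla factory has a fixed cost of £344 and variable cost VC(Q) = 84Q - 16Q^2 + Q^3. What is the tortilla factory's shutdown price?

The firm shuts down when price falls below the minimum of average variable cost. AVC = VC/Q = 84 - 16Q + Q^2.
dAVC/dQ = -16 + 2Q = 0 gives Q = 8. min AVC = 84 - 16·8 + 8^2 = 20.
For P < £20 the firm produces nothing.

£20 per unit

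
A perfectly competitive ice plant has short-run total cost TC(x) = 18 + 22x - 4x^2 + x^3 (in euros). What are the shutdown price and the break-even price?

Shutdown price = €18; break-even price = €25

AVC = 22 - 4x + x^2; minimized at x = 2, giving min AVC = €18. That is the shutdown price.
ATC = 18/x + 22 - 4x + x^2. Setting dATC/dx = −18/x^2 − 4 + 2x = 0 gives x = 3 (since 2·3^3 − 4·3^2 = 18).
min ATC = 18/3 + 22 − 4·3 + 3^2 = €25. That is the break-even price.
Between these two prices the firm operates at a loss; above €25 it earns a profit.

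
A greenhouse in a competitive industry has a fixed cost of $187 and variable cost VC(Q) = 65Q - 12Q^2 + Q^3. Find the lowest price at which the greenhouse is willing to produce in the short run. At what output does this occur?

$29 per unit, at Q = 6

The firm shuts down when price falls below the minimum of average variable cost. AVC = VC/Q = 65 - 12Q + Q^2.
At the minimum of AVC, MC = AVC. MC = 65 - 24Q + 3Q^2; setting MC = AVC gives 2Q^2 - 12Q = 0, so Q = 6. min AVC = 29.
So the shutdown price is $29.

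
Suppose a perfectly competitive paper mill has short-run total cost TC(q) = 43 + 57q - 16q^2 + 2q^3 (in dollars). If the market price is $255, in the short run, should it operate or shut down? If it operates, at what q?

Produce at q = 9

Variable cost is VC = 57q - 16q^2 + 2q^3, so AVC = VC/q = 57 - 16q + 2q^2 and MC = dTC/dq = 57 - 32q + 6q^2.
AVC hits its minimum where MC = AVC, at q = 4, giving min AVC = 57 - 16·4 + 2·4^2 = $25.
Since P = $255 ≥ min AVC = $25, price covers variable cost and the firm should produce.
P = MC gives -198 - 32q + 6q^2 = 0, with roots -11/3 and 9. Take the larger (rising MC): q* = 9.
Check: AVC at q = 9 is $75 ≤ P, so revenue covers variable cost.
Profit = P·q − TC = 255·9 − 718 = $1577.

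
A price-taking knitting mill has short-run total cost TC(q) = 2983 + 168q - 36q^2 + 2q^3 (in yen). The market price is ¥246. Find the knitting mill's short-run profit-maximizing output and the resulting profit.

Profit = -¥279 at q = 13

AVC = 168 - 36q + 2q^2; min AVC = ¥6 at q = 9. Since P = ¥246 ≥ min AVC, the firm produces.
MC = 168 - 72q + 6q^2. Setting P = MC and taking the root on the rising branch gives q* = 13.
TR = 246·13 = 3198. TC = 2983 + 494 = 3477. Profit = 3198 − 3477 = -¥279.
Shutting down would mean losing the fixed cost of ¥2983, so operating at a loss of ¥279 is better by ¥2704.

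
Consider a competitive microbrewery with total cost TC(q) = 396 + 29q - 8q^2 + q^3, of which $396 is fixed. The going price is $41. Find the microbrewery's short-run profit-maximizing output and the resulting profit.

AVC = 29 - 8q + q^2; min AVC = $13 at q = 4. Since P = $41 ≥ min AVC, the firm produces.
MC = 29 - 16q + 3q^2. Setting P = MC and taking the root on the rising branch gives q* = 6.
TR = 41·6 = 246. TC = 396 + 102 = 498. Profit = 246 − 498 = -$252.
That loss of $252 beats the $396 the firm would lose by shutting down; producing recovers $144 of fixed cost.

Profit = -$252 at q = 6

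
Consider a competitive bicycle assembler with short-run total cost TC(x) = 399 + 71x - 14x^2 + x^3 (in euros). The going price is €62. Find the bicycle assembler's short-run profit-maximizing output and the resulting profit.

Profit = -€75 at x = 9

AVC = 71 - 14x + x^2 has its minimum €22 at x = 7; price €62 clears that bar, so the firm operates.
MC = 71 - 28x + 3x^2. Setting P = MC and taking the root on the rising branch gives x* = 9.
TR = 62·9 = 558. TC = 399 + 234 = 633. Profit = 558 − 633 = -€75.
Shutting down would mean losing the fixed cost of €399, so operating at a loss of €75 is better by €324.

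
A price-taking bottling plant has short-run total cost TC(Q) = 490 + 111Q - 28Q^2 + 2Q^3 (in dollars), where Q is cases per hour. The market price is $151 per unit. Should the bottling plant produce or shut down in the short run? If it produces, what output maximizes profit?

Produce at Q = 10

Variable cost is VC = 111Q - 28Q^2 + 2Q^3, so AVC = VC/Q = 111 - 28Q + 2Q^2 and MC = dTC/dQ = 111 - 56Q + 6Q^2.
AVC hits its minimum where MC = AVC, at Q = 7, giving min AVC = 111 - 28·7 + 2·7^2 = $13.
P = $151 exceeds min AVC = $13, so the firm stays open.
Solving P = MC: -40 - 56Q + 6Q^2 = 0 ⇒ Q = -2/3 or 10. On the upward-sloping branch, Q* = 10.
Check: AVC at Q = 10 is $31 ≤ P, so revenue covers variable cost.
Profit = P·Q − TC = 151·10 − 800 = $710.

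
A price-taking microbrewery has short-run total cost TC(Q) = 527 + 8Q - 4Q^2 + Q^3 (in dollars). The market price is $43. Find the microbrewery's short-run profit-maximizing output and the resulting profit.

AVC = 8 - 4Q + Q^2 has its minimum $4 at Q = 2; price $43 clears that bar, so the firm operates.
With MC = 8 - 8Q + 3Q^2, P = MC on the upward-sloping part at Q* = 5.
TR = 43·5 = 215. TC = 527 + 65 = 592. Profit = 215 − 592 = -$377.
By producing, the firm covers all variable cost plus $150 of fixed cost; shutting down would lose the full $527.

Profit = -$377 at Q = 5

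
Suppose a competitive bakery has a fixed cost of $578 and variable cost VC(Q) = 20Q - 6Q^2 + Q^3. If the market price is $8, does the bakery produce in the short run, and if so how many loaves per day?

Shut down

Strip out fixed cost: VC = 20Q - 6Q^2 + Q^3. Then AVC = 20 - 6Q + Q^2 and MC = 20 - 12Q + 3Q^2.
AVC is minimized where dAVC/dQ = -6 + 2Q = 0, at Q = 3; min AVC = 20 - 6·3 + 3^2 = $11.
Since P = $8 < min AVC = $11, price fails to cover variable cost at any output.
Shutting down limits the loss to fixed cost, $578.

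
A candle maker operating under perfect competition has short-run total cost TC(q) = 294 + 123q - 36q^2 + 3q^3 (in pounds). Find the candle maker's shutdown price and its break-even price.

Shutdown price = £15; break-even price = £60

AVC = 123 - 36q + 3q^2; minimized at q = 6, giving min AVC = £15. That is the shutdown price.
ATC = 294/q + 123 - 36q + 3q^2. Setting dATC/dq = −294/q^2 − 36 + 6q = 0 gives q = 7 (since 6·7^3 − 36·7^2 = 294).
min ATC = 294/7 + 123 − 36·7 + 3·7^2 = £60. That is the break-even price.
Between these two prices the firm operates at a loss; above £60 it earns a profit.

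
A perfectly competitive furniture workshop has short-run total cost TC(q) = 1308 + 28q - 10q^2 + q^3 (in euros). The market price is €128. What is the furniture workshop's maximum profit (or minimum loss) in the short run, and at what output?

AVC = 28 - 10q + q^2; min AVC = €3 at q = 5. Since P = €128 ≥ min AVC, the firm produces.
With MC = 28 - 20q + 3q^2, P = MC on the upward-sloping part at q* = 10.
TR = 128·10 = 1280. TC = 1308 + 280 = 1588. Profit = 1280 − 1588 = -€308.
By producing, the firm covers all variable cost plus €1000 of fixed cost; shutting down would lose the full €1308.

Profit = -€308 at q = 10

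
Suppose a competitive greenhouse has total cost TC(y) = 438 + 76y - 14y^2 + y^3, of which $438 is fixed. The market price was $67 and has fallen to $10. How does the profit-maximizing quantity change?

AVC = 76 - 14y + y^2, minimized at y = 7 where min AVC = $27. MC = 76 - 28y + 3y^2.
At P = $67 ≥ min AVC, set P = MC on the rising branch: y = 9.
At P = $10 < min AVC = $27, price no longer covers variable cost at any output, so the firm shuts down: y = 0.

Output falls from 9 to 0 (the firm shuts down)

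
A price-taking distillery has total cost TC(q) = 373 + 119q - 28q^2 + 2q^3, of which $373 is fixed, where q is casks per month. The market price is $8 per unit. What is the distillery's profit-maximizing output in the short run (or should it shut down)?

Shut down

Strip out fixed cost: VC = 119q - 28q^2 + 2q^3. Then AVC = 119 - 28q + 2q^2 and MC = 119 - 56q + 6q^2.
The AVC parabola has its vertex at q = 28/4 = 7, where AVC = 119 - 28·7 + 2·7^2 = $21.
P = $8 lies below min AVC = $21; no output level covers variable cost.
Shutting down limits the loss to fixed cost, $373.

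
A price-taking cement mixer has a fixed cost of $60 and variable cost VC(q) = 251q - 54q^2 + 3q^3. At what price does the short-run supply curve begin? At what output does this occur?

$8 per unit, at q = 9

Short-run supply begins at min AVC. From VC = 251q - 54q^2 + 3q^3, AVC = 251 - 54q + 3q^2.
dAVC/dq = -54 + 6q = 0 gives q = 9. min AVC = 251 - 54·9 + 3·9^2 = 8.
So the shutdown price is $8.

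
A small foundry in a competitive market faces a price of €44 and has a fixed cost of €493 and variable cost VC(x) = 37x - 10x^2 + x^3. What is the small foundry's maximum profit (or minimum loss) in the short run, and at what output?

Profit = -€297 at x = 7

AVC = 37 - 10x + x^2; min AVC = €12 at x = 5. Since P = €44 ≥ min AVC, the firm produces.
With MC = 37 - 20x + 3x^2, P = MC on the upward-sloping part at x* = 7.
TR = 44·7 = 308. TC = 493 + 112 = 605. Profit = 308 − 605 = -€297.
That loss of €297 beats the €493 the firm would lose by shutting down; producing recovers €196 of fixed cost.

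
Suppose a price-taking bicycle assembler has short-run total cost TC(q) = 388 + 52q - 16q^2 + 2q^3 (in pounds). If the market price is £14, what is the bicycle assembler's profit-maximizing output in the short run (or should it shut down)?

From TC, MC = TC'(q) = 52 - 32q + 6q^2 and AVC = VC/q = 52 - 16q + 2q^2.
AVC is minimized where dAVC/dq = -16 + 4q = 0, at q = 4; min AVC = 52 - 16·4 + 2·4^2 = £20.
With P < min AVC (£14 < £20), every unit sold adds to the loss.
Shutting down limits the loss to fixed cost, £388.

Shut down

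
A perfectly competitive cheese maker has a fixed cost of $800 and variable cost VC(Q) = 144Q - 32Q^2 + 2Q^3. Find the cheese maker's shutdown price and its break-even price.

Shutdown price = min AVC. AVC = 144 - 32Q + 2Q^2, with vertex at Q = 8 and minimum $16.
ATC = 800/Q + 144 - 32Q + 2Q^2. Setting dATC/dQ = −800/Q^2 − 32 + 4Q = 0 gives Q = 10 (since 4·10^3 − 32·10^2 = 800).
min ATC = 800/10 + 144 − 32·10 + 2·10^2 = $104. That is the break-even price.
Between these two prices the firm operates at a loss; above $104 it earns a profit.

Shutdown price = $16; break-even price = $104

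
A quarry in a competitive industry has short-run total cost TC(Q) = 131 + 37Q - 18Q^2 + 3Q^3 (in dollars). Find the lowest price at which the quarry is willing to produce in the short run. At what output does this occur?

$10 per unit, at Q = 3

Short-run supply begins at min AVC. From VC = 37Q - 18Q^2 + 3Q^3, AVC = 37 - 18Q + 3Q^2.
dAVC/dQ = -18 + 6Q = 0 gives Q = 3. min AVC = 37 - 18·3 + 3·3^2 = 10.
The firm shuts down for any P below $10.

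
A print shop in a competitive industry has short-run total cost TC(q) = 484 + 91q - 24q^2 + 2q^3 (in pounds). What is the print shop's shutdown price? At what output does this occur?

The shutdown price is the minimum of AVC. VC = 91q - 24q^2 + 2q^3, so AVC = 91 - 24q + 2q^2.
dAVC/dq = -24 + 4q = 0 gives q = 6. min AVC = 91 - 24·6 + 2·6^2 = 19.
So the shutdown price is £19.

£19 per unit, at q = 6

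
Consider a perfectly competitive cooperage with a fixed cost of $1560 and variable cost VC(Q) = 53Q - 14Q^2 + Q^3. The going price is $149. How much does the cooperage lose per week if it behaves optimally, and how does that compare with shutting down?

Profit = -$120 at Q = 12

AVC = 53 - 14Q + Q^2; min AVC = $4 at Q = 7. Since P = $149 ≥ min AVC, the firm produces.
With MC = 53 - 28Q + 3Q^2, P = MC on the upward-sloping part at Q* = 12.
TR = 149·12 = 1788. TC = 1560 + 348 = 1908. Profit = 1788 − 1908 = -$120.
Shutting down would mean losing the fixed cost of $1560, so operating at a loss of $120 is better by $1440.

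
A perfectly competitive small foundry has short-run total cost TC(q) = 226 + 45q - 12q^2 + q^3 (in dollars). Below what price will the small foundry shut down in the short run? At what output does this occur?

Short-run supply begins at min AVC. From VC = 45q - 12q^2 + q^3, AVC = 45 - 12q + q^2.
At the minimum of AVC, MC = AVC. MC = 45 - 24q + 3q^2; setting MC = AVC gives 2q^2 - 12q = 0, so q = 6. min AVC = 9.
For P < $9 the firm produces nothing.

$9 per unit, at q = 6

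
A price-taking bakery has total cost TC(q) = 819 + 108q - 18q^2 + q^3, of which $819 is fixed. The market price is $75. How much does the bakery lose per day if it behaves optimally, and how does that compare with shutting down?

AVC = 108 - 18q + q^2 has its minimum $27 at q = 9; price $75 clears that bar, so the firm operates.
MC = 108 - 36q + 3q^2. Setting P = MC and taking the root on the rising branch gives q* = 11.
TR = 75·11 = 825. TC = 819 + 341 = 1160. Profit = 825 − 1160 = -$335.
That loss of $335 beats the $819 the firm would lose by shutting down; producing recovers $484 of fixed cost.

Profit = -$335 at q = 11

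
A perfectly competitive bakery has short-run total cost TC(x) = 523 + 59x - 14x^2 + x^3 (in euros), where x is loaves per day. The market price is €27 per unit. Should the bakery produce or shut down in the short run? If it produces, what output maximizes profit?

Produce at x = 8

Strip out fixed cost: VC = 59x - 14x^2 + x^3. Then AVC = 59 - 14x + x^2 and MC = 59 - 28x + 3x^2.
AVC is minimized where dAVC/dx = -14 + 2x = 0, at x = 7; min AVC = 59 - 14·7 + 7^2 = €10.
Since P = €27 ≥ min AVC = €10, price covers variable cost and the firm should produce.
P = MC gives 32 - 28x + 3x^2 = 0, with roots 4/3 and 8. Take the larger (rising MC): x* = 8.
Check: AVC at x = 8 is €11 ≤ P, so revenue covers variable cost.
Profit = P·x − TC = 27·8 − 611 = -€395, a loss, but smaller than the €523 fixed cost the firm would lose by shutting down.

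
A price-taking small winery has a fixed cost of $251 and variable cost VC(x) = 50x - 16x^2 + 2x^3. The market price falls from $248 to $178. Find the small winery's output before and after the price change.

MC = 50 - 32x + 6x^2; the shutdown threshold is min AVC = $18 (at x = 4).
At P = $248 ≥ min AVC, set P = MC on the rising branch: x = 9.
At P = $178 ≥ min AVC, set P = MC: x = 8. The firm stays open but cuts output.

Output falls from 9 to 8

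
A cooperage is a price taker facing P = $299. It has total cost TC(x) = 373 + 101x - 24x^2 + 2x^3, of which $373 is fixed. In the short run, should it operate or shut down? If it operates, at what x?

Produce at x = 11

Variable cost is VC = 101x - 24x^2 + 2x^3, so AVC = VC/x = 101 - 24x + 2x^2 and MC = dTC/dx = 101 - 48x + 6x^2.
The AVC parabola has its vertex at x = 24/4 = 6, where AVC = 101 - 24·6 + 2·6^2 = $29.
P = $299 exceeds min AVC = $29, so the firm stays open.
P = MC gives -198 - 48x + 6x^2 = 0, with roots -3 and 11. Take the larger (rising MC): x* = 11.
Check: AVC at x = 11 is $79 ≤ P, so revenue covers variable cost.
Profit = P·x − TC = 299·11 − 1242 = $2047.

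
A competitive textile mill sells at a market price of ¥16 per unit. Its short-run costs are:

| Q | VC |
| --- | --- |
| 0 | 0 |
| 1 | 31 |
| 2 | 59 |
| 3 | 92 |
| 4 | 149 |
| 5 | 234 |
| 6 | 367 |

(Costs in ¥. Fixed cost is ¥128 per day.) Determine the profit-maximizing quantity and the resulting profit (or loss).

Compute π = P·Q − TC at each output: Q=0: -128; Q=1: -143; Q=2: -155; Q=3: -172; Q=4: -213; Q=5: -282; Q=6: -399.
Profit is highest at Q = 0. Equivalently, the lowest AVC in the table is 59/2 ≈ ¥29.50 at Q = 2, and P = ¥16 falls below it — price never covers variable cost, so the firm shuts down and loses only its fixed cost.

Q = 0 (shut down); profit = -¥128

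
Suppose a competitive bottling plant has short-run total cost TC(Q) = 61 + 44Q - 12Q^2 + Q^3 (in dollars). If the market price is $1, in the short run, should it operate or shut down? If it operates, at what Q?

Shut down

From TC, MC = TC'(Q) = 44 - 24Q + 3Q^2 and AVC = VC/Q = 44 - 12Q + Q^2.
AVC hits its minimum where MC = AVC, at Q = 6, giving min AVC = 44 - 12·6 + 6^2 = $8.
With P < min AVC ($1 < $8), every unit sold adds to the loss.
Best response: produce nothing and absorb the $61 fixed cost.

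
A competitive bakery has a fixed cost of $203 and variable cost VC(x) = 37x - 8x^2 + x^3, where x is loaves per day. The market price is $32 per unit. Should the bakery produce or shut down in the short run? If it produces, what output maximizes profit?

Variable cost is VC = 37x - 8x^2 + x^3, so AVC = VC/x = 37 - 8x + x^2 and MC = dTC/dx = 37 - 16x + 3x^2.
AVC is minimized where dAVC/dx = -8 + 2x = 0, at x = 4; min AVC = 37 - 8·4 + 4^2 = $21.
Because $32 ≥ $21, revenue can cover variable cost; the firm operates.
Set P = MC: 32 = 37 - 16x + 3x^2 → 5 - 16x + 3x^2 = 0. The roots are x = 1/3 and x = 5; the profit-maximizing output is on the rising part of MC, so x* = 5.
Check: AVC at x = 5 is $22 ≤ P, so revenue covers variable cost.
Profit = P·x − TC = 32·5 − 313 = -$153, a loss, but smaller than the $203 fixed cost the firm would lose by shutting down.

Produce at x = 5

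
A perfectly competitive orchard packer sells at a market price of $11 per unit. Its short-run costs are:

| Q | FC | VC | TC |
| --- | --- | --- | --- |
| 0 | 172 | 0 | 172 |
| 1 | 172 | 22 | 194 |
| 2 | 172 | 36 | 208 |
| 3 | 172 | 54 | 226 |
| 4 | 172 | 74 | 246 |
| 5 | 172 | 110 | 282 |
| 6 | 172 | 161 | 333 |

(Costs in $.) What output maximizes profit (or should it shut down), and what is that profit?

Q = 0 (shut down); profit = -$172

Profit at each row (π = 11Q − TC): Q=0: -172; Q=1: -183; Q=2: -186; Q=3: -193; Q=4: -202; Q=5: -227; Q=6: -267.
Profit is highest at Q = 0. Equivalently, the lowest AVC in the table is 36/2 ≈ $18 at Q = 2, and P = $11 falls below it — price never covers variable cost, so the firm shuts down and loses only its fixed cost.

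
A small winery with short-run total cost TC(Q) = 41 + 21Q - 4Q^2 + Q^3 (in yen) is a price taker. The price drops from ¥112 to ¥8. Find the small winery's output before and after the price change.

Output falls from 7 to 0 (the firm shuts down)

MC = 21 - 8Q + 3Q^2; the shutdown threshold is min AVC = ¥17 (at Q = 2).
With P = ¥112 above the shutdown price, P = MC gives Q = 7.
At P = ¥8 < min AVC = ¥17, price no longer covers variable cost at any output, so the firm shuts down: Q = 0.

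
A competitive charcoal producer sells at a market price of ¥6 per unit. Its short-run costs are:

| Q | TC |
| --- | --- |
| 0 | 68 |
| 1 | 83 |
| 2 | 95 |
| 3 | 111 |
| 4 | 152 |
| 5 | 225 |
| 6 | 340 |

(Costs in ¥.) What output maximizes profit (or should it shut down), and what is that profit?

Profit at each row (π = 6Q − TC): Q=0: -68; Q=1: -77; Q=2: -83; Q=3: -93; Q=4: -128; Q=5: -195; Q=6: -304.
Profit is highest at Q = 0. Equivalently, the lowest AVC in the table is 27/2 ≈ ¥13.50 at Q = 2, and P = ¥6 falls below it — price never covers variable cost, so the firm shuts down and loses only its fixed cost.

Q = 0 (shut down); profit = -¥68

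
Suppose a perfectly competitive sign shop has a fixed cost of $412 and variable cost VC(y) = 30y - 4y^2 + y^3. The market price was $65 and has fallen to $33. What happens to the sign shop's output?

Output falls from 5 to 3

MC = 30 - 8y + 3y^2; the shutdown threshold is min AVC = $26 (at y = 2).
With P = $65 above the shutdown price, P = MC gives y = 5.
At P = $33 ≥ min AVC, set P = MC: y = 3. The firm stays open but cuts output.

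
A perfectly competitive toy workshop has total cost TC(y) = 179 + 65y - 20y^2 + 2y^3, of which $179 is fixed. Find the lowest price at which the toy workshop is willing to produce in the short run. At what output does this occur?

$15 per unit, at y = 5

The firm shuts down when price falls below the minimum of average variable cost. AVC = VC/y = 65 - 20y + 2y^2.
dAVC/dy = -20 + 4y = 0 gives y = 5. min AVC = 65 - 20·5 + 2·5^2 = 15.
So the shutdown price is $15.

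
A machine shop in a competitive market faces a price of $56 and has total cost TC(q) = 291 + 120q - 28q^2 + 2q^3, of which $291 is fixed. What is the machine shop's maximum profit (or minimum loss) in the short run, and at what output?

AVC = 120 - 28q + 2q^2; min AVC = $22 at q = 7. Since P = $56 ≥ min AVC, the firm produces.
MC = 120 - 56q + 6q^2. Setting P = MC and taking the root on the rising branch gives q* = 8.
TR = 56·8 = 448. TC = 291 + 192 = 483. Profit = 448 − 483 = -$35.
That loss of $35 beats the $291 the firm would lose by shutting down; producing recovers $256 of fixed cost.

Profit = -$35 at q = 8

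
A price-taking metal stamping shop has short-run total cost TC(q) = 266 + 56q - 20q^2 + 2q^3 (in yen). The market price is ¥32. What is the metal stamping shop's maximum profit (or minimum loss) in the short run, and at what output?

Profit = -¥122 at q = 6

AVC = 56 - 20q + 2q^2 has its minimum ¥6 at q = 5; price ¥32 clears that bar, so the firm operates.
MC = 56 - 40q + 6q^2. Setting P = MC and taking the root on the rising branch gives q* = 6.
TR = 32·6 = 192. TC = 266 + 48 = 314. Profit = 192 − 314 = -¥122.
That loss of ¥122 beats the ¥266 the firm would lose by shutting down; producing recovers ¥144 of fixed cost.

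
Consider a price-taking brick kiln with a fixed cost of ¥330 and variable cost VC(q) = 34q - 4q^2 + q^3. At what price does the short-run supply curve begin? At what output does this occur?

The shutdown price is the minimum of AVC. VC = 34q - 4q^2 + q^3, so AVC = 34 - 4q + q^2.
dAVC/dq = -4 + 2q = 0 gives q = 2. min AVC = 34 - 4·2 + 2^2 = 30.
The firm shuts down for any P below ¥30.

¥30 per unit, at q = 2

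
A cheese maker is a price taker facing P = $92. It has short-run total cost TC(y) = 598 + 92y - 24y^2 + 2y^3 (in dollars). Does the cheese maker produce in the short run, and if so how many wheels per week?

Variable cost is VC = 92y - 24y^2 + 2y^3, so AVC = VC/y = 92 - 24y + 2y^2 and MC = dTC/dy = 92 - 48y + 6y^2.
AVC hits its minimum where MC = AVC, at y = 6, giving min AVC = 92 - 24·6 + 2·6^2 = $20.
P = $92 exceeds min AVC = $20, so the firm stays open.
Set P = MC: 92 = 92 - 48y + 6y^2 → -48y + 6y^2 = 0. The roots are y = 0 and y = 8; the profit-maximizing output is on the rising part of MC, so y* = 8.
Check: AVC at y = 8 is $28 ≤ P, so revenue covers variable cost.
Profit = P·y − TC = 92·8 − 822 = -$86, a loss, but smaller than the $598 fixed cost the firm would lose by shutting down.

Produce at y = 8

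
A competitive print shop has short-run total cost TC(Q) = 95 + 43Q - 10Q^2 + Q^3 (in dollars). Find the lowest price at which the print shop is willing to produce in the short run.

The shutdown price is the minimum of AVC. VC = 43Q - 10Q^2 + Q^3, so AVC = 43 - 10Q + Q^2.
dAVC/dQ = -10 + 2Q = 0 gives Q = 5. min AVC = 43 - 10·5 + 5^2 = 18.
For P < $18 the firm produces nothing.

$18 per unit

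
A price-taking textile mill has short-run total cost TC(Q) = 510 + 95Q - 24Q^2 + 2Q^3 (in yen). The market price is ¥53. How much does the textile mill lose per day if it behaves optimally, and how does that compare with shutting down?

AVC = 95 - 24Q + 2Q^2 has its minimum ¥23 at Q = 6; price ¥53 clears that bar, so the firm operates.
With MC = 95 - 48Q + 6Q^2, P = MC on the upward-sloping part at Q* = 7.
TR = 53·7 = 371. TC = 510 + 175 = 685. Profit = 371 − 685 = -¥314.
Shutting down would mean losing the fixed cost of ¥510, so operating at a loss of ¥314 is better by ¥196.

Profit = -¥314 at Q = 7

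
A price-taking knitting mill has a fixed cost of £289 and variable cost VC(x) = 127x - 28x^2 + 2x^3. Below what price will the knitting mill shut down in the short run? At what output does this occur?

£29 per unit, at x = 7

Short-run supply begins at min AVC. From VC = 127x - 28x^2 + 2x^3, AVC = 127 - 28x + 2x^2.
At the minimum of AVC, MC = AVC. MC = 127 - 56x + 6x^2; setting MC = AVC gives 4x^2 - 28x = 0, so x = 7. min AVC = 29.
For P < £29 the firm produces nothing.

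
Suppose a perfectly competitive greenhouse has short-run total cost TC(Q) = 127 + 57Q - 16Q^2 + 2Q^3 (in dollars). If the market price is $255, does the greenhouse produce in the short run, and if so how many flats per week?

Produce at Q = 9

Variable cost is VC = 57Q - 16Q^2 + 2Q^3, so AVC = VC/Q = 57 - 16Q + 2Q^2 and MC = dTC/dQ = 57 - 32Q + 6Q^2.
AVC hits its minimum where MC = AVC, at Q = 4, giving min AVC = 57 - 16·4 + 2·4^2 = $25.
Since P = $255 ≥ min AVC = $25, price covers variable cost and the firm should produce.
Set P = MC: 255 = 57 - 32Q + 6Q^2 → -198 - 32Q + 6Q^2 = 0. The roots are Q = -11/3 and Q = 9; the profit-maximizing output is on the rising part of MC, so Q* = 9.
Check: AVC at Q = 9 is $75 ≤ P, so revenue covers variable cost.
Profit = P·Q − TC = 255·9 − 802 = $1493.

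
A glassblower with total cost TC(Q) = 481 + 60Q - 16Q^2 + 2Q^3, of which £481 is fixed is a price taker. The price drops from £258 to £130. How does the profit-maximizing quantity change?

Output falls from 9 to 7

MC = 60 - 32Q + 6Q^2; the shutdown threshold is min AVC = £28 (at Q = 4).
With P = £258 above the shutdown price, P = MC gives Q = 9.
At P = £130 ≥ min AVC, set P = MC: Q = 7. The firm stays open but cuts output.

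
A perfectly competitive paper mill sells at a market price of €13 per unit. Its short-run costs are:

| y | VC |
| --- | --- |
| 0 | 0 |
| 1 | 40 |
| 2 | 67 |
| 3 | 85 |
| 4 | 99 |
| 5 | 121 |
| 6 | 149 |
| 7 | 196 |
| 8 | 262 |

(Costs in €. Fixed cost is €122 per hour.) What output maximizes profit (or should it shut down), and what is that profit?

Profit at each row (π = 13y − TC): y=0: -122; y=1: -149; y=2: -163; y=3: -168; y=4: -169; y=5: -178; y=6: -193; y=7: -227; y=8: -280.
Profit is highest at y = 0. Equivalently, the lowest AVC in the table is 121/5 ≈ €24.20 at y = 5, and P = €13 falls below it — price never covers variable cost, so the firm shuts down and loses only its fixed cost.

y = 0 (shut down); profit = -€122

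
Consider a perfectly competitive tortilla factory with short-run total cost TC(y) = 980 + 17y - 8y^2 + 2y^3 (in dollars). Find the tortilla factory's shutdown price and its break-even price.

Shutdown price = min AVC. AVC = 17 - 8y + 2y^2, with vertex at y = 2 and minimum $9.
ATC = 980/y + 17 - 8y + 2y^2. Setting dATC/dy = −980/y^2 − 8 + 4y = 0 gives y = 7 (since 4·7^3 − 8·7^2 = 980).
min ATC = 980/7 + 17 − 8·7 + 2·7^2 = $199. That is the break-even price.
For $9 ≤ P < $199 the firm produces at a loss; below $9 it shuts down.

Shutdown price = $9; break-even price = $199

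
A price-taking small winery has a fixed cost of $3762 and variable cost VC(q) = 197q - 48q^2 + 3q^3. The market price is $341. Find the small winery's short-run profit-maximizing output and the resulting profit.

AVC = 197 - 48q + 3q^2 has its minimum $5 at q = 8; price $341 clears that bar, so the firm operates.
With MC = 197 - 96q + 9q^2, P = MC on the upward-sloping part at q* = 12.
TR = 341·12 = 4092. TC = 3762 + 636 = 4398. Profit = 4092 − 4398 = -$306.
Shutting down would mean losing the fixed cost of $3762, so operating at a loss of $306 is better by $3456.

Profit = -$306 at q = 12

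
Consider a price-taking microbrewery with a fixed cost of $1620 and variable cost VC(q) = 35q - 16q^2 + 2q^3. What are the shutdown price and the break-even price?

Shutdown price = $3; break-even price = $233

Shutdown price = min AVC. AVC = 35 - 16q + 2q^2, with vertex at q = 4 and minimum $3.
ATC = 1620/q + 35 - 16q + 2q^2. Setting dATC/dq = −1620/q^2 − 16 + 4q = 0 gives q = 9 (since 4·9^3 − 16·9^2 = 1620).
min ATC = 1620/9 + 35 − 16·9 + 2·9^2 = $233. That is the break-even price.
Between these two prices the firm operates at a loss; above $233 it earns a profit.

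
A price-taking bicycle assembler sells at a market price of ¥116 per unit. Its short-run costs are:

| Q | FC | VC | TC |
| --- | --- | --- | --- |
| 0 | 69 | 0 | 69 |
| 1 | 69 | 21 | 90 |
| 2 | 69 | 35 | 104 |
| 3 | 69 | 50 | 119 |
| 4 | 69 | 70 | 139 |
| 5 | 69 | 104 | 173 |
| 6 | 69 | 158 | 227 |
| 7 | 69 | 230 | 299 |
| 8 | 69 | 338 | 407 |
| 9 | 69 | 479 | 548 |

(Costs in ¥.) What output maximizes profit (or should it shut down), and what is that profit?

Compute π = P·Q − TC at each output: Q=0: -69; Q=1: 26; Q=2: 128; Q=3: 229; Q=4: 325; Q=5: 407; Q=6: 469; Q=7: 513; Q=8: 521; Q=9: 496.
Profit is maximized at Q = 8. AVC there is 338/8 = ¥42.25 ≤ P, so producing beats shutting down (which would give -¥69).

Q = 8; profit = ¥521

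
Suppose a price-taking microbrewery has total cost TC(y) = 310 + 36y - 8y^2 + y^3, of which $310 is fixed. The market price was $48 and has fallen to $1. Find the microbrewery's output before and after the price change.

Output falls from 6 to 0 (the firm shuts down)

AVC = 36 - 8y + y^2, minimized at y = 4 where min AVC = $20. MC = 36 - 16y + 3y^2.
With P = $48 above the shutdown price, P = MC gives y = 6.
At P = $1 < min AVC = $20, price no longer covers variable cost at any output, so the firm shuts down: y = 0.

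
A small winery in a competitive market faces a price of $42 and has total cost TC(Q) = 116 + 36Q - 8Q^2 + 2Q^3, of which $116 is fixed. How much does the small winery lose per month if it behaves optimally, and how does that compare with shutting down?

AVC = 36 - 8Q + 2Q^2 has its minimum $28 at Q = 2; price $42 clears that bar, so the firm operates.
With MC = 36 - 16Q + 6Q^2, P = MC on the upward-sloping part at Q* = 3.
TR = 42·3 = 126. TC = 116 + 90 = 206. Profit = 126 − 206 = -$80.
That loss of $80 beats the $116 the firm would lose by shutting down; producing recovers $36 of fixed cost.

Profit = -$80 at Q = 3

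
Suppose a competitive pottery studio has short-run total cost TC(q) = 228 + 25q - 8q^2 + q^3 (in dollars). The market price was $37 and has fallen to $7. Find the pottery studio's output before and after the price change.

AVC = 25 - 8q + q^2, minimized at q = 4 where min AVC = $9. MC = 25 - 16q + 3q^2.
With P = $37 above the shutdown price, P = MC gives q = 6.
At P = $7 < min AVC = $9, price no longer covers variable cost at any output, so the firm shuts down: q = 0.

Output falls from 6 to 0 (the firm shuts down)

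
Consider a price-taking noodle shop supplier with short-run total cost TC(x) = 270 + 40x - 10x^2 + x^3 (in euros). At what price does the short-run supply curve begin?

The shutdown price is the minimum of AVC. VC = 40x - 10x^2 + x^3, so AVC = 40 - 10x + x^2.
At the minimum of AVC, MC = AVC. MC = 40 - 20x + 3x^2; setting MC = AVC gives 2x^2 - 10x = 0, so x = 5. min AVC = 15.
So the shutdown price is €15.

€15 per unit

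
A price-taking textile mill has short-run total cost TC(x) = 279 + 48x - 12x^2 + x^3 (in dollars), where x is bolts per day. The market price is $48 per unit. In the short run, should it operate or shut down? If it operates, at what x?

From TC, MC = TC'(x) = 48 - 24x + 3x^2 and AVC = VC/x = 48 - 12x + x^2.
AVC is minimized where dAVC/dx = -12 + 2x = 0, at x = 6; min AVC = 48 - 12·6 + 6^2 = $12.
P = $48 exceeds min AVC = $12, so the firm stays open.
P = MC gives -24x + 3x^2 = 0, with roots 0 and 8. Take the larger (rising MC): x* = 8.
Check: AVC at x = 8 is $16 ≤ P, so revenue covers variable cost.
Profit = P·x − TC = 48·8 − 407 = -$23, a loss, but smaller than the $279 fixed cost the firm would lose by shutting down.

Produce at x = 8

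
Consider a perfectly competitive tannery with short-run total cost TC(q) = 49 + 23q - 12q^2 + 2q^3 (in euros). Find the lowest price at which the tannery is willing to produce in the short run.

€5 per unit

The firm shuts down when price falls below the minimum of average variable cost. AVC = VC/q = 23 - 12q + 2q^2.
At the minimum of AVC, MC = AVC. MC = 23 - 24q + 6q^2; setting MC = AVC gives 4q^2 - 12q = 0, so q = 3. min AVC = 5.
For P < €5 the firm produces nothing.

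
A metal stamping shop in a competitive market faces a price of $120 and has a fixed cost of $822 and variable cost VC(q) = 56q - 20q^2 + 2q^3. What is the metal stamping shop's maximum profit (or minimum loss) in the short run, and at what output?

Profit = -$54 at q = 8

AVC = 56 - 20q + 2q^2; min AVC = $6 at q = 5. Since P = $120 ≥ min AVC, the firm produces.
With MC = 56 - 40q + 6q^2, P = MC on the upward-sloping part at q* = 8.
TR = 120·8 = 960. TC = 822 + 192 = 1014. Profit = 960 − 1014 = -$54.
That loss of $54 beats the $822 the firm would lose by shutting down; producing recovers $768 of fixed cost.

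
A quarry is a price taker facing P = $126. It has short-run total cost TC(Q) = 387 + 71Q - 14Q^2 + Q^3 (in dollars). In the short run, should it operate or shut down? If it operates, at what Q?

Produce at Q = 11

Variable cost is VC = 71Q - 14Q^2 + Q^3, so AVC = VC/Q = 71 - 14Q + Q^2 and MC = dTC/dQ = 71 - 28Q + 3Q^2.
AVC hits its minimum where MC = AVC, at Q = 7, giving min AVC = 71 - 14·7 + 7^2 = $22.
Since P = $126 ≥ min AVC = $22, price covers variable cost and the firm should produce.
Set P = MC: 126 = 71 - 28Q + 3Q^2 → -55 - 28Q + 3Q^2 = 0. The roots are Q = -5/3 and Q = 11; the profit-maximizing output is on the rising part of MC, so Q* = 11.
Check: AVC at Q = 11 is $38 ≤ P, so revenue covers variable cost.
Profit = P·Q − TC = 126·11 − 805 = $581.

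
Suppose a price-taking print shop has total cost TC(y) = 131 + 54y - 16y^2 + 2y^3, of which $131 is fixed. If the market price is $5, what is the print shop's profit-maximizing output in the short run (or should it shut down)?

Shut down

From TC, MC = TC'(y) = 54 - 32y + 6y^2 and AVC = VC/y = 54 - 16y + 2y^2.
AVC hits its minimum where MC = AVC, at y = 4, giving min AVC = 54 - 16·4 + 2·4^2 = $22.
Since P = $5 < min AVC = $22, price fails to cover variable cost at any output.
The firm minimizes its loss by shutting down and losing only its fixed cost of $131.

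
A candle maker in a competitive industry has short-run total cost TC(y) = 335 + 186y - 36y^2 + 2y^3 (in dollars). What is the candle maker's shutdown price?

The firm shuts down when price falls below the minimum of average variable cost. AVC = VC/y = 186 - 36y + 2y^2.
At the minimum of AVC, MC = AVC. MC = 186 - 72y + 6y^2; setting MC = AVC gives 4y^2 - 36y = 0, so y = 9. min AVC = 24.
For P < $24 the firm produces nothing.

$24 per unit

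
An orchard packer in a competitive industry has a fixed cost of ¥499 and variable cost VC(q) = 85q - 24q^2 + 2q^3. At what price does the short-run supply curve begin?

The firm shuts down when price falls below the minimum of average variable cost. AVC = VC/q = 85 - 24q + 2q^2.
dAVC/dq = -24 + 4q = 0 gives q = 6. min AVC = 85 - 24·6 + 2·6^2 = 13.
For P < ¥13 the firm produces nothing.

¥13 per unit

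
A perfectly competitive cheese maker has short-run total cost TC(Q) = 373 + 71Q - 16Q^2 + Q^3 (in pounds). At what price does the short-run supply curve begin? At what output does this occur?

£7 per unit, at Q = 8

Short-run supply begins at min AVC. From VC = 71Q - 16Q^2 + Q^3, AVC = 71 - 16Q + Q^2.
At the minimum of AVC, MC = AVC. MC = 71 - 32Q + 3Q^2; setting MC = AVC gives 2Q^2 - 16Q = 0, so Q = 8. min AVC = 7.
So the shutdown price is £7.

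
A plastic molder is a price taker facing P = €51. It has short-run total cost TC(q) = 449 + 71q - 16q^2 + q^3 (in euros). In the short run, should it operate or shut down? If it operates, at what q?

Strip out fixed cost: VC = 71q - 16q^2 + q^3. Then AVC = 71 - 16q + q^2 and MC = 71 - 32q + 3q^2.
AVC is minimized where dAVC/dq = -16 + 2q = 0, at q = 8; min AVC = 71 - 16·8 + 8^2 = €7.
Since P = €51 ≥ min AVC = €7, price covers variable cost and the firm should produce.
P = MC gives 20 - 32q + 3q^2 = 0, with roots 2/3 and 10. Take the larger (rising MC): q* = 10.
Check: AVC at q = 10 is €11 ≤ P, so revenue covers variable cost.
Profit = P·q − TC = 51·10 − 559 = -€49, a loss, but smaller than the €449 fixed cost the firm would lose by shutting down.

Produce at q = 10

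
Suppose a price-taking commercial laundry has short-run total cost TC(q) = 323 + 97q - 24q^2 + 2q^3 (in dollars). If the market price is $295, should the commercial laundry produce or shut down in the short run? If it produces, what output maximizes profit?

From TC, MC = TC'(q) = 97 - 48q + 6q^2 and AVC = VC/q = 97 - 24q + 2q^2.
AVC is minimized where dAVC/dq = -24 + 4q = 0, at q = 6; min AVC = 97 - 24·6 + 2·6^2 = $25.
Because $295 ≥ $25, revenue can cover variable cost; the firm operates.
P = MC gives -198 - 48q + 6q^2 = 0, with roots -3 and 11. Take the larger (rising MC): q* = 11.
Check: AVC at q = 11 is $75 ≤ P, so revenue covers variable cost.
Profit = P·q − TC = 295·11 − 1148 = $2097.

Produce at q = 11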